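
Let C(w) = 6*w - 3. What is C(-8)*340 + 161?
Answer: -17179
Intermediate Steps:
C(w) = -3 + 6*w
C(-8)*340 + 161 = (-3 + 6*(-8))*340 + 161 = (-3 - 48)*340 + 161 = -51*340 + 161 = -17340 + 161 = -17179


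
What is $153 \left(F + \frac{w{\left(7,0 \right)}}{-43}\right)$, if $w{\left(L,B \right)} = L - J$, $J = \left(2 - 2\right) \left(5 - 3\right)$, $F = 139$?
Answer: $\frac{913410}{43} \approx 21242.0$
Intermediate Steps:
$J = 0$ ($J = 0 \cdot 2 = 0$)
$w{\left(L,B \right)} = L$ ($w{\left(L,B \right)} = L - 0 = L + 0 = L$)
$153 \left(F + \frac{w{\left(7,0 \right)}}{-43}\right) = 153 \left(139 + \frac{7}{-43}\right) = 153 \left(139 + 7 \left(- \frac{1}{43}\right)\right) = 153 \left(139 - \frac{7}{43}\right) = 153 \cdot \frac{5970}{43} = \frac{913410}{43}$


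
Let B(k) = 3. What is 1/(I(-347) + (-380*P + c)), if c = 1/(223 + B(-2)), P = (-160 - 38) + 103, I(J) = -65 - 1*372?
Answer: 226/8059839 ≈ 2.8040e-5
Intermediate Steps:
I(J) = -437 (I(J) = -65 - 372 = -437)
P = -95 (P = -198 + 103 = -95)
c = 1/226 (c = 1/(223 + 3) = 1/226 ≈ 0.0044248)
1/(I(-347) + (-380*P + c)) = 1/(-437 + (-380*(-95) + 1/226)) = 1/(-437 + (36100 + 1/226)) = 1/(-437 + 8158601/226) = 1/(8059839/226) = 226/8059839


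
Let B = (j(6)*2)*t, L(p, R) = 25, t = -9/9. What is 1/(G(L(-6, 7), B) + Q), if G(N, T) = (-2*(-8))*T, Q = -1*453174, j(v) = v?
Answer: -1/453366 ≈ -2.2057e-6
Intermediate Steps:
t = -1 (t = -9*⅑ = -1)
B = -12 (B = (6*2)*(-1) = 12*(-1) = -12)
Q = -453174
G(N, T) = 16*T
1/(G(L(-6, 7), B) + Q) = 1/(16*(-12) - 453174) = 1/(-192 - 453174) = 1/(-453366) = -1/453366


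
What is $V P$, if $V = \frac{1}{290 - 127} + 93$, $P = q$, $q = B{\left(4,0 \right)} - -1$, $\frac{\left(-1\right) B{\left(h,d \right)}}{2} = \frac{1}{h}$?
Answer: $\frac{7580}{163} \approx 46.503$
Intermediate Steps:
$B{\left(h,d \right)} = - \frac{2}{h}$
$q = \frac{1}{2}$ ($q = - \frac{2}{4} - -1 = \left(-2\right) \frac{1}{4} + 1 = - \frac{1}{2} + 1 = \frac{1}{2} \approx 0.5$)
$P = \frac{1}{2} \approx 0.5$
$V = \frac{15160}{163}$ ($V = \frac{1}{163} + 93 = \frac{15160}{163} \approx 93.006$)
$V P = \frac{15160}{163} \cdot \frac{1}{2} = \frac{7580}{163}$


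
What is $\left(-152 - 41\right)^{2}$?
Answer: $37249$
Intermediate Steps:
$\left(-152 - 41\right)^{2} = \left(-193\right)^{2} = 37249$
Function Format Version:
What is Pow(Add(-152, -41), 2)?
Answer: 37249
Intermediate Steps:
Pow(Add(-152, -41), 2) = Pow(-193, 2) = 37249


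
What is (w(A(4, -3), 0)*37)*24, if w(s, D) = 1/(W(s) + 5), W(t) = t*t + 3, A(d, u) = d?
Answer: 37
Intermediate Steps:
W(t) = 3 + t² (W(t) = t² + 3 = 3 + t²)
w(s, D) = 1/(8 + s²) (w(s, D) = 1/((3 + s²) + 5) = 1/(8 + s²))
(w(A(4, -3), 0)*37)*24 = (37/(8 + 4²))*24 = (37/(8 + 16))*24 = (37/24)*24 = 37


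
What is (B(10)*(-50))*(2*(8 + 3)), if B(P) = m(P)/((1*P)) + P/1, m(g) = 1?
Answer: -11110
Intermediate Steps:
B(P) = P + 1/P (B(P) = 1/(1*P) + P/1 = 1/P + P*1 = 1/P + P = P + 1/P)
(B(10)*(-50))*(2*(8 + 3)) = ((10 + 1/10)*(-50))*(2*(8 + 3)) = ((10 + ⅒)*(-50))*(2*11) = ((101/10)*(-50))*22 = -505*22 = -11110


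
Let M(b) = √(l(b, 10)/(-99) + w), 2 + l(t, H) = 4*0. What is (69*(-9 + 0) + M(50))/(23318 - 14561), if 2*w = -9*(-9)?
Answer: -69/973 + √176506/577962 ≈ -0.070188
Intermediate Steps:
l(t, H) = -2 (l(t, H) = -2 + 4*0 = -2 + 0 = -2)
w = 81/2 (w = (-9*(-9))/2 = (½)*81 = 81/2 ≈ 40.500)
M(b) = √176506/66 (M(b) = √(-2/(-99) + 81/2) = √(-2*(-1/99) + 81/2) = √(2/99 + 81/2) = √(8023/198) = √176506/66)
(69*(-9 + 0) + M(50))/(23318 - 14561) = (69*(-9 + 0) + √176506/66)/(23318 - 14561) = (69*(-9) + √176506/66)/8757 = (-621 + √176506/66)*(1/8757) = -69/973 + √176506/577962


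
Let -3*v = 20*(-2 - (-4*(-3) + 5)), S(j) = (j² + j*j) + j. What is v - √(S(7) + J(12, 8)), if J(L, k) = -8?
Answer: 380/3 - √97 ≈ 116.82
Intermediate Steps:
S(j) = j + 2*j² (S(j) = (j² + j²) + j = 2*j² + j = j + 2*j²)
v = 380/3 (v = -20*(-2 - (-4*(-3) + 5))/3 = -20*(-2 - (12 + 5))/3 = -20*(-2 - 1*17)/3 = -20*(-2 - 17)/3 = -20*(-19)/3 = -⅓*(-380) = 380/3 ≈ 126.67)
v - √(S(7) + J(12, 8)) = 380/3 - √(7*(1 + 2*7) - 8) = 380/3 - √(7*(1 + 14) - 8) = 380/3 - √(7*15 - 8) = 380/3 - √(105 - 8) = 380/3 - √97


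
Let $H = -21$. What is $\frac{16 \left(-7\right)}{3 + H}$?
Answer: $\frac{56}{9} \approx 6.2222$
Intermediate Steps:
$\frac{16 \left(-7\right)}{3 + H} = \frac{16 \left(-7\right)}{3 - 21} = - \frac{112}{-18} = \left(-112\right) \left(- \frac{1}{18}\right) = \frac{56}{9}$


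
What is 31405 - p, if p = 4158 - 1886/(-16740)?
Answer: 228056447/8370 ≈ 27247.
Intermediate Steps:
p = 34803403/8370 (p = 4158 - 1886*(-1/16740) = 4158 + 943/8370 = 34803403/8370 ≈ 4158.1)
31405 - p = 31405 - 1*34803403/8370 = 31405 - 34803403/8370 = 228056447/8370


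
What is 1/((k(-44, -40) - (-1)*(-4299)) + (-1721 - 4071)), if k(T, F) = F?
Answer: -1/10131 ≈ -9.8707e-5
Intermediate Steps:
1/((k(-44, -40) - (-1)*(-4299)) + (-1721 - 4071)) = 1/((-40 - (-1)*(-4299)) + (-1721 - 4071)) = 1/((-40 - 1*4299) - 5792) = 1/((-40 - 4299) - 5792) = 1/(-4339 - 5792) = 1/(-10131) = -1/10131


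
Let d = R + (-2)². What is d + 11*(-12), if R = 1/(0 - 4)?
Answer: -513/4 ≈ -128.25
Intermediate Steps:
R = -¼ (R = 1/(-4) = -¼ ≈ -0.25000)
d = 15/4 (d = -¼ + (-2)² = -¼ + 4 = 15/4 ≈ 3.7500)
d + 11*(-12) = 15/4 + 11*(-12) = 15/4 - 132 = -513/4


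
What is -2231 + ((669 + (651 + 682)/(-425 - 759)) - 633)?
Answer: -2600213/1184 ≈ -2196.1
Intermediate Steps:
-2231 + ((669 + (651 + 682)/(-425 - 759)) - 633) = -2231 + ((669 + 1333/(-1184)) - 633) = -2231 + ((669 + 1333*(-1/1184)) - 633) = -2231 + ((669 - 1333/1184) - 633) = -2231 + (790763/1184 - 633) = -2231 + 41291/1184 = -2600213/1184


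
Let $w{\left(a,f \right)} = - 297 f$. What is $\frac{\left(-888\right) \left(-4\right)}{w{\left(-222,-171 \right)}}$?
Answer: $\frac{1184}{16929} \approx 0.069939$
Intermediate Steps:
$\frac{\left(-888\right) \left(-4\right)}{w{\left(-222,-171 \right)}} = \frac{\left(-888\right) \left(-4\right)}{\left(-297\right) \left(-171\right)} = \frac{3552}{50787} = 3552 \cdot \frac{1}{50787} = \frac{1184}{16929}$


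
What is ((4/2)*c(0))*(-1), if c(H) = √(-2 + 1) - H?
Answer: -2*I ≈ -2.0*I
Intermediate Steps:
c(H) = I - H (c(H) = √(-1) - H = I - H)
((4/2)*c(0))*(-1) = ((4/2)*(I - 1*0))*(-1) = ((4*(½))*(I + 0))*(-1) = (2*I)*(-1) = -2*I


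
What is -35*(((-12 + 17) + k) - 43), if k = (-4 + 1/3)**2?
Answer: 7735/9 ≈ 859.44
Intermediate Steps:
k = 121/9 (k = (-4 + 1/3)**2 = (-11/3)**2 = 121/9 ≈ 13.444)
-35*(((-12 + 17) + k) - 43) = -35*(((-12 + 17) + 121/9) - 43) = -35*((5 + 121/9) - 43) = -35*(166/9 - 43) = -35*(-221/9) = 7735/9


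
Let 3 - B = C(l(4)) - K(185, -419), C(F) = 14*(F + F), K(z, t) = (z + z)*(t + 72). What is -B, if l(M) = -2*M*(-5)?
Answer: 129507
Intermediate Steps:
K(z, t) = 2*z*(72 + t) (K(z, t) = (2*z)*(72 + t) = 2*z*(72 + t))
l(M) = 10*M
C(F) = 28*F (C(F) = 14*(2*F) = 28*F)
B = -129507 (B = 3 - (28*(10*4) - 2*185*(72 - 419)) = 3 - (28*40 - 2*185*(-347)) = 3 - (1120 - 1*(-128390)) = 3 - (1120 + 128390) = 3 - 1*129510 = 3 - 129510 = -129507)
-B = -1*(-129507) = 129507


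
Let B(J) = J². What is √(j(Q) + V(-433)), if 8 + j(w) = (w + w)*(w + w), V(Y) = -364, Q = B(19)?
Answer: 4*√32557 ≈ 721.74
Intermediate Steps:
Q = 361 (Q = 19² = 361)
j(w) = -8 + 4*w² (j(w) = -8 + (w + w)*(w + w) = -8 + (2*w)*(2*w) = -8 + 4*w²)
√(j(Q) + V(-433)) = √((-8 + 4*361²) - 364) = √((-8 + 4*130321) - 364) = √((-8 + 521284) - 364) = √(521276 - 364) = √520912 = 4*√32557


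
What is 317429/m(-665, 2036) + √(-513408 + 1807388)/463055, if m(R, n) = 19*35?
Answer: 45347/95 + 2*√323495/463055 ≈ 477.34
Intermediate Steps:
m(R, n) = 665
317429/m(-665, 2036) + √(-513408 + 1807388)/463055 = 317429/665 + √(-513408 + 1807388)/463055 = 317429*(1/665) + √1293980*(1/463055) = 45347/95 + (2*√323495)*(1/463055) = 45347/95 + 2*√323495/463055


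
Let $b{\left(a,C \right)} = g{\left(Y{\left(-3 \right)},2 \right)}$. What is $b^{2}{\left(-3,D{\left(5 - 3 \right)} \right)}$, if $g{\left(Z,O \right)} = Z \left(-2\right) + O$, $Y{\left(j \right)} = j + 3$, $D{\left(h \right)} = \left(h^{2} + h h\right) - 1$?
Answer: $4$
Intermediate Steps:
$D{\left(h \right)} = -1 + 2 h^{2}$ ($D{\left(h \right)} = \left(h^{2} + h^{2}\right) - 1 = 2 h^{2} - 1 = -1 + 2 h^{2}$)
$Y{\left(j \right)} = 3 + j$
$g{\left(Z,O \right)} = O - 2 Z$ ($g{\left(Z,O \right)} = - 2 Z + O = O - 2 Z$)
$b{\left(a,C \right)} = 2$ ($b{\left(a,C \right)} = 2 - 2 \left(3 - 3\right) = 2 - 0 = 2 + 0 = 2$)
$b^{2}{\left(-3,D{\left(5 - 3 \right)} \right)} = 2^{2} = 4$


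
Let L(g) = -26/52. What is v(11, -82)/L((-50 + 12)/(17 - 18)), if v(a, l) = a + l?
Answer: 142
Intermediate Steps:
L(g) = -1/2 (L(g) = -26*1/52 = -1/2)
v(11, -82)/L((-50 + 12)/(17 - 18)) = (11 - 82)/(-1/2) = -71*(-2) = 142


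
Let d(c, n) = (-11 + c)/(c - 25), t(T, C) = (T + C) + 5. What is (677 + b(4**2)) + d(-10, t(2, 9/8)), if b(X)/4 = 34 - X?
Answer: 3748/5 ≈ 749.60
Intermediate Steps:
b(X) = 136 - 4*X (b(X) = 4*(34 - X) = 136 - 4*X)
t(T, C) = 5 + C + T (t(T, C) = (C + T) + 5 = 5 + C + T)
d(c, n) = (-11 + c)/(-25 + c)
(677 + b(4**2)) + d(-10, t(2, 9/8)) = (677 + (136 - 4*4**2)) + (-11 - 10)/(-25 - 10) = (677 + (136 - 4*16)) - 21/(-35) = (677 + (136 - 64)) - 1/35*(-21) = (677 + 72) + 3/5 = 749 + 3/5 = 3748/5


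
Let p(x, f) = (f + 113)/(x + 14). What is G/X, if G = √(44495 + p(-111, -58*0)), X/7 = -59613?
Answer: -√418642494/40477227 ≈ -0.00050549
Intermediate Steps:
X = -417291 (X = 7*(-59613) = -417291)
p(x, f) = (113 + f)/(14 + x)
G = √418642494/97 (G = √(44495 + (113 - 58*0)/(14 - 111)) = √(44495 + (113 + 0)/(-97)) = √(44495 - 1/97*113) = √(44495 - 113/97) = √(4315902/97) = √418642494/97 ≈ 210.94)
G/X = (√418642494/97)/(-417291) = (√418642494/97)*(-1/417291) = -√418642494/40477227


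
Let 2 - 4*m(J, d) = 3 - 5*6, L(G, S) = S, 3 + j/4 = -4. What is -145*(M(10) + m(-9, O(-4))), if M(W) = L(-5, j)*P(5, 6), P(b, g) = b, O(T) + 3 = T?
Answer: 76995/4 ≈ 19249.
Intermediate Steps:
j = -28 (j = -12 + 4*(-4) = -12 - 16 = -28)
O(T) = -3 + T
m(J, d) = 29/4 (m(J, d) = ½ - (3 - 5*6)/4 = ½ - (3 - 30)/4 = ½ - ¼*(-27) = ½ + 27/4 = 29/4)
M(W) = -140 (M(W) = -28*5 = -140)
-145*(M(10) + m(-9, O(-4))) = -145*(-140 + 29/4) = -145*(-531/4) = 76995/4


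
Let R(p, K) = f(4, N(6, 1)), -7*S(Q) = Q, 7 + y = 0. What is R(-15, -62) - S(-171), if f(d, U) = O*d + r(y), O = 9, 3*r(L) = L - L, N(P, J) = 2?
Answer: 81/7 ≈ 11.571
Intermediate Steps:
y = -7 (y = -7 + 0 = -7)
r(L) = 0 (r(L) = (L - L)/3 = (⅓)*0 = 0)
S(Q) = -Q/7
f(d, U) = 9*d (f(d, U) = 9*d + 0 = 9*d)
R(p, K) = 36 (R(p, K) = 9*4 = 36)
R(-15, -62) - S(-171) = 36 - (-1)*(-171)/7 = 36 - 1*171/7 = 36 - 171/7 = 81/7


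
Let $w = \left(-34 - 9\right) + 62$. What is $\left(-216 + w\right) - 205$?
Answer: $-402$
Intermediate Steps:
$w = 19$ ($w = -43 + 62 = 19$)
$\left(-216 + w\right) - 205 = \left(-216 + 19\right) - 205 = -197 - 205 = -402$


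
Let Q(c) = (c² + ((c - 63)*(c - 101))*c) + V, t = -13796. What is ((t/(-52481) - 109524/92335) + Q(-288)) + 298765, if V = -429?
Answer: -188706205817254904/4845833135 ≈ -3.8942e+7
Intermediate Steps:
Q(c) = -429 + c² + c*(-101 + c)*(-63 + c) (Q(c) = (c² + ((c - 63)*(c - 101))*c) - 429 = (c² + ((-63 + c)*(-101 + c))*c) - 429 = (c² + ((-101 + c)*(-63 + c))*c) - 429 = (c² + c*(-101 + c)*(-63 + c)) - 429 = -429 + c² + c*(-101 + c)*(-63 + c))
((t/(-52481) - 109524/92335) + Q(-288)) + 298765 = ((-13796/(-52481) - 109524/92335) + (-429 + (-288)³ - 163*(-288)² + 6363*(-288))) + 298765 = ((-13796*(-1/52481) - 109524*1/92335) + (-429 - 23887872 - 163*82944 - 1832544)) + 298765 = ((13796/52481 - 109524/92335) + (-429 - 23887872 - 13519872 - 1832544)) + 298765 = (-4474075384/4845833135 - 39240717) + 298765 = -190153971153833179/4845833135 + 298765 = -188706205817254904/4845833135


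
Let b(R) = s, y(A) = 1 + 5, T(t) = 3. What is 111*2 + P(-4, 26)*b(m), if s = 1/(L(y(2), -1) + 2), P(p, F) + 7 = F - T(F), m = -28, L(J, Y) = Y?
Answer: 238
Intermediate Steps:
y(A) = 6
P(p, F) = -10 + F (P(p, F) = -7 + (F - 1*3) = -7 + (F - 3) = -7 + (-3 + F) = -10 + F)
s = 1 (s = 1/(-1 + 2) = 1/1 = 1)
b(R) = 1
111*2 + P(-4, 26)*b(m) = 111*2 + (-10 + 26)*1 = 222 + 16*1 = 222 + 16 = 238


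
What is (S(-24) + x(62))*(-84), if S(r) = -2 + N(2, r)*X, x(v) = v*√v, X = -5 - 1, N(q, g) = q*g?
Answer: -24024 - 5208*√62 ≈ -65032.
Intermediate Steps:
N(q, g) = g*q
X = -6
x(v) = v^(3/2)
S(r) = -2 - 12*r (S(r) = -2 + (r*2)*(-6) = -2 + (2*r)*(-6) = -2 - 12*r)
(S(-24) + x(62))*(-84) = ((-2 - 12*(-24)) + 62^(3/2))*(-84) = ((-2 + 288) + 62*√62)*(-84) = (286 + 62*√62)*(-84) = -24024 - 5208*√62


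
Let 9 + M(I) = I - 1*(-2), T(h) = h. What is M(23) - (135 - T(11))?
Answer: -108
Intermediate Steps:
M(I) = -7 + I (M(I) = -9 + (I - 1*(-2)) = -9 + (I + 2) = -9 + (2 + I) = -7 + I)
M(23) - (135 - T(11)) = (-7 + 23) - (135 - 1*11) = 16 - (135 - 11) = 16 - 1*124 = 16 - 124 = -108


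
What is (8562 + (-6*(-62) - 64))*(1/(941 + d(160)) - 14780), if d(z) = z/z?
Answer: -61747436165/471 ≈ -1.3110e+8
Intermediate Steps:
d(z) = 1
(8562 + (-6*(-62) - 64))*(1/(941 + d(160)) - 14780) = (8562 + (-6*(-62) - 64))*(1/(941 + 1) - 14780) = (8562 + (372 - 64))*(1/942 - 14780) = (8562 + 308)*(1/942 - 14780) = 8870*(-13922759/942) = -61747436165/471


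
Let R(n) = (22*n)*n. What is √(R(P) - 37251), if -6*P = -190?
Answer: I*√136709/3 ≈ 123.25*I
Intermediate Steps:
P = 95/3 (P = -⅙*(-190) = 95/3 ≈ 31.667)
R(n) = 22*n²
√(R(P) - 37251) = √(22*(95/3)² - 37251) = √(22*(9025/9) - 37251) = √(198550/9 - 37251) = √(-136709/9) = I*√136709/3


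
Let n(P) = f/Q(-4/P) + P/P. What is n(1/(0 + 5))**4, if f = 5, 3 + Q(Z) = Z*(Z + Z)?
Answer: 413711385616/403490473681 ≈ 1.0253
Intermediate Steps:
Q(Z) = -3 + 2*Z**2 (Q(Z) = -3 + Z*(Z + Z) = -3 + Z*(2*Z) = -3 + 2*Z**2)
n(P) = 1 + 5/(-3 + 32/P**2) (n(P) = 5/(-3 + 2*(-4/P)**2) + P/P = 5/(-3 + 2*(16/P**2)) + 1 = 5/(-3 + 32/P**2) + 1 = 1 + 5/(-3 + 32/P**2))
n(1/(0 + 5))**4 = (2*(16 + (1/(0 + 5))**2)/(32 - 3/(0 + 5)**2))**4 = (2*(16 + (1/5)**2)/(32 - 3*(1/5)**2))**4 = (2*(16 + 1/25)/(32 - 3*1/25))**4 = (2*(401/25)/(32 - 3/25))**4 = (2*(401/25)/(797/25))**4 = (2*(25/797)*(401/25))**4 = (802/797)**4 = 413711385616/403490473681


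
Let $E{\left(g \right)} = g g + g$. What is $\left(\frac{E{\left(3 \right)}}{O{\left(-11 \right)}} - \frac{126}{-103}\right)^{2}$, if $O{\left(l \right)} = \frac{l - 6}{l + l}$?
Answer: $\frac{860483556}{3066001} \approx 280.65$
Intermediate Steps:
$O{\left(l \right)} = \frac{-6 + l}{2 l}$
$E{\left(g \right)} = g + g^{2}$ ($E{\left(g \right)} = g^{2} + g = g + g^{2}$)
$\left(\frac{E{\left(3 \right)}}{O{\left(-11 \right)}} - \frac{126}{-103}\right)^{2} = \left(\frac{3 \left(1 + 3\right)}{\frac{1}{2} \frac{1}{-11} \left(-6 - 11\right)} - \frac{126}{-103}\right)^{2} = \left(\frac{3 \cdot 4}{\frac{1}{2} \left(- \frac{1}{11}\right) \left(-17\right)} - - \frac{126}{103}\right)^{2} = \left(\frac{12}{\frac{17}{22}} + \frac{126}{103}\right)^{2} = \left(12 \cdot \frac{22}{17} + \frac{126}{103}\right)^{2} = \left(\frac{264}{17} + \frac{126}{103}\right)^{2} = \left(\frac{29334}{1751}\right)^{2} = \frac{860483556}{3066001}$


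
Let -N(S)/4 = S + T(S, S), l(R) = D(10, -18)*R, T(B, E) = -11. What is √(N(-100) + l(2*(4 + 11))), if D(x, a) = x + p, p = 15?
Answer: √1194 ≈ 34.554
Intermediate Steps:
D(x, a) = 15 + x (D(x, a) = x + 15 = 15 + x)
l(R) = 25*R (l(R) = (15 + 10)*R = 25*R)
N(S) = 44 - 4*S (N(S) = -4*(S - 11) = -4*(-11 + S) = 44 - 4*S)
√(N(-100) + l(2*(4 + 11))) = √((44 - 4*(-100)) + 25*(2*(4 + 11))) = √((44 + 400) + 25*(2*15)) = √(444 + 25*30) = √(444 + 750) = √1194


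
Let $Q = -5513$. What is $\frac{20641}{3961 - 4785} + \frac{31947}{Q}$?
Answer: $- \frac{140118161}{4542712} \approx -30.845$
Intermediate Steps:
$\frac{20641}{3961 - 4785} + \frac{31947}{Q} = \frac{20641}{3961 - 4785} + \frac{31947}{-5513} = \frac{20641}{-824} + 31947 \left(- \frac{1}{5513}\right) = 20641 \left(- \frac{1}{824}\right) - \frac{31947}{5513} = - \frac{20641}{824} - \frac{31947}{5513} = - \frac{140118161}{4542712}$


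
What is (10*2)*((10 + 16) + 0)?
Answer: 520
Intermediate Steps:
(10*2)*((10 + 16) + 0) = 20*(26 + 0) = 20*26 = 520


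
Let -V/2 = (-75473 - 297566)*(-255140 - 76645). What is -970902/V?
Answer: 53939/13752082735 ≈ 3.9222e-6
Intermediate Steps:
V = -247537489230 (V = -2*(-75473 - 297566)*(-255140 - 76645) = -(-746078)*(-331785) = -2*123768744615 = -247537489230)
-970902/V = -970902/(-247537489230) = -970902*(-1/247537489230) = 53939/13752082735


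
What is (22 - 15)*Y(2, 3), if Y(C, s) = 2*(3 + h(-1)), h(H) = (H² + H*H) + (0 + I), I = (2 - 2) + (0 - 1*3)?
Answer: 28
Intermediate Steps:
I = -3 (I = 0 + (0 - 3) = 0 - 3 = -3)
h(H) = -3 + 2*H² (h(H) = (H² + H*H) + (0 - 3) = (H² + H²) - 3 = 2*H² - 3 = -3 + 2*H²)
Y(C, s) = 4 (Y(C, s) = 2*(3 + (-3 + 2*(-1)²)) = 2*(3 + (-3 + 2*1)) = 2*(3 + (-3 + 2)) = 2*(3 - 1) = 2*2 = 4)
(22 - 15)*Y(2, 3) = (22 - 15)*4 = 7*4 = 28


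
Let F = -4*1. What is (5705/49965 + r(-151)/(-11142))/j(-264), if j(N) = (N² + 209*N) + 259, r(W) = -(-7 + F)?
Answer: 4201033/548507835558 ≈ 7.6590e-6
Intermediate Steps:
F = -4
r(W) = 11 (r(W) = -(-7 - 4) = -1*(-11) = 11)
j(N) = 259 + N² + 209*N
(5705/49965 + r(-151)/(-11142))/j(-264) = (5705/49965 + 11/(-11142))/(259 + (-264)² + 209*(-264)) = (5705*(1/49965) + 11*(-1/11142))/(259 + 69696 - 55176) = (1141/9993 - 11/11142)/14779 = (4201033/37114002)*(1/14779) = 4201033/548507835558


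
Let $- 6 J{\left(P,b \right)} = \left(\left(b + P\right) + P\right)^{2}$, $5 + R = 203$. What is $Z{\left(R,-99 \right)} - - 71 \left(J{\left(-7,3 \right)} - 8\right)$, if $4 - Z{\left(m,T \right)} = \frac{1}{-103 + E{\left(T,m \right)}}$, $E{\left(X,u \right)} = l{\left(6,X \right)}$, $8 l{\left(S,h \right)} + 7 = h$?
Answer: $- \frac{1856117}{930} \approx -1995.8$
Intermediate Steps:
$l{\left(S,h \right)} = - \frac{7}{8} + \frac{h}{8}$
$R = 198$ ($R = -5 + 203 = 198$)
$J{\left(P,b \right)} = - \frac{\left(b + 2 P\right)^{2}}{6}$ ($J{\left(P,b \right)} = - \frac{\left(\left(b + P\right) + P\right)^{2}}{6} = - \frac{\left(\left(P + b\right) + P\right)^{2}}{6} = - \frac{\left(b + 2 P\right)^{2}}{6}$)
$E{\left(X,u \right)} = - \frac{7}{8} + \frac{X}{8}$
$Z{\left(m,T \right)} = 4 - \frac{1}{- \frac{831}{8} + \frac{T}{8}}$ ($Z{\left(m,T \right)} = 4 - \frac{1}{-103 + \left(- \frac{7}{8} + \frac{T}{8}\right)} = 4 - \frac{1}{- \frac{831}{8} + \frac{T}{8}}$)
$Z{\left(R,-99 \right)} - - 71 \left(J{\left(-7,3 \right)} - 8\right) = \frac{4 \left(-833 - 99\right)}{-831 - 99} - - 71 \left(- \frac{\left(3 + 2 \left(-7\right)\right)^{2}}{6} - 8\right) = 4 \frac{1}{-930} \left(-932\right) - - 71 \left(- \frac{\left(3 - 14\right)^{2}}{6} - 8\right) = 4 \left(- \frac{1}{930}\right) \left(-932\right) - - 71 \left(- \frac{\left(-11\right)^{2}}{6} - 8\right) = \frac{1864}{465} - - 71 \left(\left(- \frac{1}{6}\right) 121 - 8\right) = \frac{1864}{465} - - 71 \left(- \frac{121}{6} - 8\right) = \frac{1864}{465} - \left(-71\right) \left(- \frac{169}{6}\right) = \frac{1864}{465} - \frac{11999}{6} = - \frac{1856117}{930}$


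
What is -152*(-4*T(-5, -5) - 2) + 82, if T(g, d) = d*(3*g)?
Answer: 45986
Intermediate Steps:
T(g, d) = 3*d*g
-152*(-4*T(-5, -5) - 2) + 82 = -152*(-12*(-5)*(-5) - 2) + 82 = -152*(-4*75 - 2) + 82 = -152*(-300 - 2) + 82 = -152*(-302) + 82 = 45904 + 82 = 45986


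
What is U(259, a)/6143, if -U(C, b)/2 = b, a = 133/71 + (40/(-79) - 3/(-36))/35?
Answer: -4384469/7235778270 ≈ -0.00060594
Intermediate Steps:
a = 4384469/2355780 (a = 133*(1/71) + (40*(-1/79) - 3*(-1/36))*(1/35) = 133/71 + (-40/79 + 1/12)*(1/35) = 133/71 - 401/948*1/35 = 133/71 - 401/33180 = 4384469/2355780 ≈ 1.8612)
U(C, b) = -2*b
U(259, a)/6143 = -2*4384469/2355780/6143 = -4384469/1177890*1/6143 = -4384469/7235778270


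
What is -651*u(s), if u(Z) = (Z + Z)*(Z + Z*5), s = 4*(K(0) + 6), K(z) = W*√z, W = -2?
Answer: -4499712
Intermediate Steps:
K(z) = -2*√z
s = 24 (s = 4*(-2*√0 + 6) = 4*(-2*0 + 6) = 4*(0 + 6) = 4*6 = 24)
u(Z) = 12*Z² (u(Z) = (2*Z)*(Z + 5*Z) = (2*Z)*(6*Z) = 12*Z²)
-651*u(s) = -7812*24² = -7812*576 = -651*6912 = -4499712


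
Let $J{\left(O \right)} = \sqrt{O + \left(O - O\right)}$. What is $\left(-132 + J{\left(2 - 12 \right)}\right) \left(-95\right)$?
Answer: $12540 - 95 i \sqrt{10} \approx 12540.0 - 300.42 i$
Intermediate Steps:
$J{\left(O \right)} = \sqrt{O}$ ($J{\left(O \right)} = \sqrt{O + 0} = \sqrt{O}$)
$\left(-132 + J{\left(2 - 12 \right)}\right) \left(-95\right) = \left(-132 + \sqrt{2 - 12}\right) \left(-95\right) = \left(-132 + \sqrt{-10}\right) \left(-95\right) = \left(-132 + i \sqrt{10}\right) \left(-95\right) = 12540 - 95 i \sqrt{10}$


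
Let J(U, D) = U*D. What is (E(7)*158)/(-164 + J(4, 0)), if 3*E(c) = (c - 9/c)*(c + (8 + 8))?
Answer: -36340/861 ≈ -42.207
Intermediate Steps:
J(U, D) = D*U
E(c) = (16 + c)*(c - 9/c)/3 (E(c) = ((c - 9/c)*(c + (8 + 8)))/3 = ((c - 9/c)*(c + 16))/3 = ((c - 9/c)*(16 + c))/3 = ((16 + c)*(c - 9/c))/3 = (16 + c)*(c - 9/c)/3)
(E(7)*158)/(-164 + J(4, 0)) = (((1/3)*(-144 + 7*(-9 + 7**2 + 16*7))/7)*158)/(-164 + 0*4) = (((1/3)*(1/7)*(-144 + 7*(-9 + 49 + 112)))*158)/(-164 + 0) = (((1/3)*(1/7)*(-144 + 7*152))*158)/(-164) = (((1/3)*(1/7)*(-144 + 1064))*158)*(-1/164) = (((1/3)*(1/7)*920)*158)*(-1/164) = ((920/21)*158)*(-1/164) = (145360/21)*(-1/164) = -36340/861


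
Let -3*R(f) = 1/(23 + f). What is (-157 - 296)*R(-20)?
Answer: 151/3 ≈ 50.333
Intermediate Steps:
R(f) = -1/(3*(23 + f))
(-157 - 296)*R(-20) = (-157 - 296)*(-1/(69 + 3*(-20))) = -(-453)/(69 - 60) = -(-453)/9 = -453*(-1/9) = 151/3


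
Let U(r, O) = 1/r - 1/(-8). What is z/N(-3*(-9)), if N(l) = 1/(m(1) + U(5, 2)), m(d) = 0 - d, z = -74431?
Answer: 2009637/40 ≈ 50241.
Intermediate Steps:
U(r, O) = ⅛ + 1/r (U(r, O) = 1/r - 1*(-⅛) = 1/r + ⅛ = ⅛ + 1/r)
m(d) = -d
N(l) = -40/27 (N(l) = 1/(-1*1 + (⅛)*(8 + 5)/5) = 1/(-1 + (⅛)*(⅕)*13) = 1/(-1 + 13/40) = 1/(-27/40) = -40/27)
z/N(-3*(-9)) = -74431/(-40/27) = -74431*(-27/40) = 2009637/40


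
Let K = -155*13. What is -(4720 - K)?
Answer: -6735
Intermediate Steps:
K = -2015
-(4720 - K) = -(4720 - 1*(-2015)) = -(4720 + 2015) = -1*6735 = -6735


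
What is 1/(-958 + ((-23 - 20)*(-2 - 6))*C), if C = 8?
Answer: 1/1794 ≈ 0.00055741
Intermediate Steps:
1/(-958 + ((-23 - 20)*(-2 - 6))*C) = 1/(-958 + ((-23 - 20)*(-2 - 6))*8) = 1/(-958 - 43*(-8)*8) = 1/(-958 + 344*8) = 1/(-958 + 2752) = 1/1794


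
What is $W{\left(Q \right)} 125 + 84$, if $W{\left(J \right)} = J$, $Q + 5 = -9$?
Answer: $-1666$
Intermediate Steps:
$Q = -14$ ($Q = -5 - 9 = -14$)
$W{\left(Q \right)} 125 + 84 = \left(-14\right) 125 + 84 = -1750 + 84 = -1666$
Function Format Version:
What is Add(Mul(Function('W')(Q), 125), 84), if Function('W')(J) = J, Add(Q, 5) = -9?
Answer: -1666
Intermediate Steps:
Q = -14 (Q = Add(-5, -9) = -14)
Add(Mul(Function('W')(Q), 125), 84) = Add(Mul(-14, 125), 84) = Add(-1750, 84) = -1666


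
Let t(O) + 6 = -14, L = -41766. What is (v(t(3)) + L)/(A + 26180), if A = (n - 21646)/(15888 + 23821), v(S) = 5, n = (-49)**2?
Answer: -1658287549/1039562375 ≈ -1.5952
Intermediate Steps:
n = 2401
t(O) = -20 (t(O) = -6 - 14 = -20)
A = -19245/39709 (A = (2401 - 21646)/(15888 + 23821) = -19245/39709 ≈ -0.48465)
(v(t(3)) + L)/(A + 26180) = (5 - 41766)/(-19245/39709 + 26180) = -41761/1039562375/39709 = -41761*39709/1039562375 = -1658287549/1039562375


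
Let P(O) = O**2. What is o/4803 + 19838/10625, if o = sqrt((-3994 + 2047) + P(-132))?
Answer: 19838/10625 + sqrt(15477)/4803 ≈ 1.8930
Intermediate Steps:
o = sqrt(15477) (o = sqrt((-3994 + 2047) + (-132)**2) = sqrt(-1947 + 17424) = sqrt(15477) ≈ 124.41)
o/4803 + 19838/10625 = sqrt(15477)/4803 + 19838/10625 = 19838/10625 + sqrt(15477)/4803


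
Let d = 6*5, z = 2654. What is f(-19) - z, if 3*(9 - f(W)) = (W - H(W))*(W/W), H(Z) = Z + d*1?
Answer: -2635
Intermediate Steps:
d = 30
H(Z) = 30 + Z (H(Z) = Z + 30*1 = Z + 30 = 30 + Z)
f(W) = 19 (f(W) = 9 - (W - (30 + W))*W/W/3 = 9 - (W + (-30 - W))/3 = 9 - (-10) = 9 - ⅓*(-30) = 9 + 10 = 19)
f(-19) - z = 19 - 1*2654 = 19 - 2654 = -2635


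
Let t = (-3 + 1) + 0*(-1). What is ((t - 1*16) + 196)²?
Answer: 31684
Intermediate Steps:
t = -2 (t = -2 + 0 = -2)
((t - 1*16) + 196)² = ((-2 - 1*16) + 196)² = ((-2 - 16) + 196)² = (-18 + 196)² = 178² = 31684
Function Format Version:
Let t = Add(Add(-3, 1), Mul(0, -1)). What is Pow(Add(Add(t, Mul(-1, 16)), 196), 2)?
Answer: 31684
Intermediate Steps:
t = -2 (t = Add(-2, 0) = -2)
Pow(Add(Add(t, Mul(-1, 16)), 196), 2) = Pow(Add(Add(-2, Mul(-1, 16)), 196), 2) = Pow(Add(Add(-2, -16), 196), 2) = Pow(Add(-18, 196), 2) = Pow(178, 2) = 31684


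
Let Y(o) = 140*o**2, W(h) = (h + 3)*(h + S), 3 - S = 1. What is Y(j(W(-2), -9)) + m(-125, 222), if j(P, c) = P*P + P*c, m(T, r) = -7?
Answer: -7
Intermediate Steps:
S = 2 (S = 3 - 1*1 = 3 - 1 = 2)
W(h) = (2 + h)*(3 + h) (W(h) = (h + 3)*(h + 2) = (3 + h)*(2 + h) = (2 + h)*(3 + h))
j(P, c) = P**2 + P*c
Y(j(W(-2), -9)) + m(-125, 222) = 140*((6 + (-2)**2 + 5*(-2))*((6 + (-2)**2 + 5*(-2)) - 9))**2 - 7 = 140*((6 + 4 - 10)*((6 + 4 - 10) - 9))**2 - 7 = 140*(0*(0 - 9))**2 - 7 = 140*(0*(-9))**2 - 7 = 140*0**2 - 7 = 140*0 - 7 = 0 - 7 = -7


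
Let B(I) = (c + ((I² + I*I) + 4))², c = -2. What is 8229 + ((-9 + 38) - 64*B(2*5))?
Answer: -2603198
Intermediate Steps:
B(I) = (2 + 2*I²)² (B(I) = (-2 + ((I² + I*I) + 4))² = (-2 + ((I² + I²) + 4))² = (-2 + (2*I² + 4))² = (-2 + (4 + 2*I²))² = (2 + 2*I²)²)
8229 + ((-9 + 38) - 64*B(2*5)) = 8229 + ((-9 + 38) - 256*(1 + (2*5)²)²) = 8229 + (29 - 256*(1 + 10²)²) = 8229 + (29 - 256*(1 + 100)²) = 8229 + (29 - 256*101²) = 8229 + (29 - 256*10201) = 8229 + (29 - 64*40804) = 8229 + (29 - 2611456) = 8229 - 2611427 = -2603198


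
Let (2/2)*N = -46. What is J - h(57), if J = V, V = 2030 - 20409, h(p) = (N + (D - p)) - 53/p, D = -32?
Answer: -1039855/57 ≈ -18243.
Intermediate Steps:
N = -46
h(p) = -78 - p - 53/p (h(p) = (-46 + (-32 - p)) - 53/p = (-78 - p) - 53/p = -78 - p - 53/p)
V = -18379
J = -18379
J - h(57) = -18379 - (-78 - 1*57 - 53/57) = -18379 - (-78 - 57 - 53*1/57) = -18379 - (-78 - 57 - 53/57) = -18379 - 1*(-7748/57) = -18379 + 7748/57 = -1039855/57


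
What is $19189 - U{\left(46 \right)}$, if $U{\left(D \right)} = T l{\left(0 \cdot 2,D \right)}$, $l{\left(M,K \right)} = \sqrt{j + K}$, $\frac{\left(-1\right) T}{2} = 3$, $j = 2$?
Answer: $19189 + 24 \sqrt{3} \approx 19231.0$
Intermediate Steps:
$T = -6$ ($T = \left(-2\right) 3 = -6$)
$l{\left(M,K \right)} = \sqrt{2 + K}$
$U{\left(D \right)} = - 6 \sqrt{2 + D}$
$19189 - U{\left(46 \right)} = 19189 - - 6 \sqrt{2 + 46} = 19189 - - 6 \sqrt{48} = 19189 - - 6 \cdot 4 \sqrt{3} = 19189 - - 24 \sqrt{3} = 19189 + 24 \sqrt{3}$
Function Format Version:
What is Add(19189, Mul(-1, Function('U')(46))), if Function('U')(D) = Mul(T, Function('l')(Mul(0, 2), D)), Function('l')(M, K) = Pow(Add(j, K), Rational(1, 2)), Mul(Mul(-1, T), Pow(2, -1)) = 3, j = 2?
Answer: Add(19189, Mul(24, Pow(3, Rational(1, 2)))) ≈ 19231.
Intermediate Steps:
T = -6 (T = Mul(-2, 3) = -6)
Function('l')(M, K) = Pow(Add(2, K), Rational(1, 2))
Function('U')(D) = Mul(-6, Pow(Add(2, D), Rational(1, 2)))
Add(19189, Mul(-1, Function('U')(46))) = Add(19189, Mul(-1, Mul(-6, Pow(Add(2, 46), Rational(1, 2))))) = Add(19189, Mul(-1, Mul(-6, Pow(48, Rational(1, 2))))) = Add(19189, Mul(-1, Mul(-6, Mul(4, Pow(3, Rational(1, 2)))))) = Add(19189, Mul(-1, Mul(-24, Pow(3, Rational(1, 2))))) = Add(19189, Mul(24, Pow(3, Rational(1, 2))))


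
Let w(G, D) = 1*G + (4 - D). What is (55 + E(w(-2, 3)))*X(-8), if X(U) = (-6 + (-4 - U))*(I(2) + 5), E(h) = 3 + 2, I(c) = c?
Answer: -840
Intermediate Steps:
w(G, D) = 4 + G - D (w(G, D) = G + (4 - D) = 4 + G - D)
E(h) = 5
X(U) = -70 - 7*U (X(U) = (-6 + (-4 - U))*(2 + 5) = (-10 - U)*7 = -70 - 7*U)
(55 + E(w(-2, 3)))*X(-8) = (55 + 5)*(-70 - 7*(-8)) = 60*(-70 + 56) = 60*(-14) = -840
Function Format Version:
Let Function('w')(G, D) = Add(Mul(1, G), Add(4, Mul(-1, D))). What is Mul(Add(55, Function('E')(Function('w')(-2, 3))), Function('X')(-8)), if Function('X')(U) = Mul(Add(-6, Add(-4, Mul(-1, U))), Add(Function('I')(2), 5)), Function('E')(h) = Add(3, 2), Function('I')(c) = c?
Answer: -840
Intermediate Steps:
Function('w')(G, D) = Add(4, G, Mul(-1, D)) (Function('w')(G, D) = Add(G, Add(4, Mul(-1, D))) = Add(4, G, Mul(-1, D)))
Function('E')(h) = 5
Function('X')(U) = Add(-70, Mul(-7, U)) (Function('X')(U) = Mul(Add(-6, Add(-4, Mul(-1, U))), Add(2, 5)) = Mul(Add(-10, Mul(-1, U)), 7) = Add(-70, Mul(-7, U)))
Mul(Add(55, Function('E')(Function('w')(-2, 3))), Function('X')(-8)) = Mul(Add(55, 5), Add(-70, Mul(-7, -8))) = Mul(60, Add(-70, 56)) = Mul(60, -14) = -840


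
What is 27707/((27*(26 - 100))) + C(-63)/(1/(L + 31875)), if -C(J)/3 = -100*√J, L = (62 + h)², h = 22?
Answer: -27707/1998 + 35037900*I*√7 ≈ -13.867 + 9.2702e+7*I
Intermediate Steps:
L = 7056 (L = (62 + 22)² = 84² = 7056)
C(J) = 300*√J (C(J) = -(-300)*√J = 300*√J)
27707/((27*(26 - 100))) + C(-63)/(1/(L + 31875)) = 27707/((27*(26 - 100))) + (300*√(-63))/(1/(7056 + 31875)) = 27707/((27*(-74))) + (300*(3*I*√7))/(1/38931) = 27707/(-1998) + (900*I*√7)/(1/38931) = 27707*(-1/1998) + (900*I*√7)*38931 = -27707/1998 + 35037900*I*√7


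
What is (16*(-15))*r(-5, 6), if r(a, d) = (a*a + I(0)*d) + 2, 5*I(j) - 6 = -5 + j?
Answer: -6768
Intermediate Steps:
I(j) = 1/5 + j/5 (I(j) = 6/5 + (-5 + j)/5 = 6/5 + (-1 + j/5) = 1/5 + j/5)
r(a, d) = 2 + a**2 + d/5 (r(a, d) = (a*a + (1/5 + (1/5)*0)*d) + 2 = (a**2 + (1/5 + 0)*d) + 2 = (a**2 + d/5) + 2 = 2 + a**2 + d/5)
(16*(-15))*r(-5, 6) = (16*(-15))*(2 + (-5)**2 + (1/5)*6) = -240*(2 + 25 + 6/5) = -240*141/5 = -6768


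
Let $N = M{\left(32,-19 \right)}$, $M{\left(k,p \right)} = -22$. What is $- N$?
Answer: $22$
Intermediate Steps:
$N = -22$
$- N = \left(-1\right) \left(-22\right) = 22$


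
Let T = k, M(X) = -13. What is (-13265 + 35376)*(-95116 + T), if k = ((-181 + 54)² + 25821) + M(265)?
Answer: -1175840869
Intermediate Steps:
k = 41937 (k = ((-181 + 54)² + 25821) - 13 = ((-127)² + 25821) - 13 = (16129 + 25821) - 13 = 41950 - 13 = 41937)
T = 41937
(-13265 + 35376)*(-95116 + T) = (-13265 + 35376)*(-95116 + 41937) = 22111*(-53179) = -1175840869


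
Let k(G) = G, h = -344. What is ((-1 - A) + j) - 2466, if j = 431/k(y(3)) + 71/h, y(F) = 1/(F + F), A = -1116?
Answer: 424769/344 ≈ 1234.8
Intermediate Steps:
y(F) = 1/(2*F)
j = 889513/344 (j = 431/(((½)/3)) + 71/(-344) = 431/(((½)*(⅓))) + 71*(-1/344) = 431/(⅙) - 71/344 = 431*6 - 71/344 = 2586 - 71/344 = 889513/344 ≈ 2585.8)
((-1 - A) + j) - 2466 = ((-1 - 1*(-1116)) + 889513/344) - 2466 = ((-1 + 1116) + 889513/344) - 2466 = (1115 + 889513/344) - 2466 = 1273073/344 - 2466 = 424769/344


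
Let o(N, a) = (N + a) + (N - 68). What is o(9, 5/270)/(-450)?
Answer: 2699/24300 ≈ 0.11107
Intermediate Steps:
o(N, a) = -68 + a + 2*N (o(N, a) = (N + a) + (-68 + N) = -68 + a + 2*N)
o(9, 5/270)/(-450) = (-68 + 5/270 + 2*9)/(-450) = (-68 + 5*(1/270) + 18)*(-1/450) = (-68 + 1/54 + 18)*(-1/450) = -2699/54*(-1/450) = 2699/24300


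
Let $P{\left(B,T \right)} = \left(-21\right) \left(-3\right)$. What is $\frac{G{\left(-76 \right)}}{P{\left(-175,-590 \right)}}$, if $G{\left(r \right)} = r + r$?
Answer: $- \frac{152}{63} \approx -2.4127$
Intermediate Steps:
$P{\left(B,T \right)} = 63$
$G{\left(r \right)} = 2 r$
$\frac{G{\left(-76 \right)}}{P{\left(-175,-590 \right)}} = \frac{2 \left(-76\right)}{63} = \left(-152\right) \frac{1}{63} = - \frac{152}{63}$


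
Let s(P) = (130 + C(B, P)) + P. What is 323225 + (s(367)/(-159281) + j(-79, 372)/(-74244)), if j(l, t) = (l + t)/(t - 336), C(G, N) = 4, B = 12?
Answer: 137604544230826283/425723708304 ≈ 3.2323e+5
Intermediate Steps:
j(l, t) = (l + t)/(-336 + t)
s(P) = 134 + P (s(P) = (130 + 4) + P = 134 + P)
323225 + (s(367)/(-159281) + j(-79, 372)/(-74244)) = 323225 + ((134 + 367)/(-159281) + ((-79 + 372)/(-336 + 372))/(-74244)) = 323225 + (501*(-1/159281) + (293/36)*(-1/74244)) = 323225 + (-501/159281 + ((1/36)*293)*(-1/74244)) = 323225 + (-501/159281 + (293/36)*(-1/74244)) = 323225 + (-501/159281 - 293/2672784) = 323225 - 1385734117/425723708304 = 137604544230826283/425723708304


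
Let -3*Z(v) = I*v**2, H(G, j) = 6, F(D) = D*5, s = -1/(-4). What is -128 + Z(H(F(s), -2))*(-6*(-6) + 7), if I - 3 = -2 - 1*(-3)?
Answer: -2192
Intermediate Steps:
s = 1/4 (s = -1*(-1/4) = 1/4 ≈ 0.25000)
I = 4 (I = 3 + (-2 - 1*(-3)) = 3 + (-2 + 3) = 3 + 1 = 4)
F(D) = 5*D
Z(v) = -4*v**2/3
-128 + Z(H(F(s), -2))*(-6*(-6) + 7) = -128 + (-4/3*6**2)*(-6*(-6) + 7) = -128 + (-4/3*36)*(36 + 7) = -128 - 48*43 = -128 - 2064 = -2192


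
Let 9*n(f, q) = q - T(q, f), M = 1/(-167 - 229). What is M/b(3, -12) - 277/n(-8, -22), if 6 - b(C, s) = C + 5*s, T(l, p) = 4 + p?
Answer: 3455297/24948 ≈ 138.50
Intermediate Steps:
b(C, s) = 6 - C - 5*s (b(C, s) = 6 - (C + 5*s) = 6 + (-C - 5*s) = 6 - C - 5*s)
M = -1/396 (M = 1/(-396) = -1/396 ≈ -0.0025253)
n(f, q) = -4/9 - f/9 + q/9 (n(f, q) = (q - (4 + f))/9 = (q + (-4 - f))/9 = (-4 + q - f)/9 = -4/9 - f/9 + q/9)
M/b(3, -12) - 277/n(-8, -22) = -1/(396*(6 - 1*3 - 5*(-12))) - 277/(-4/9 - ⅑*(-8) + (⅑)*(-22)) = -1/(396*(6 - 3 + 60)) - 277/(-4/9 + 8/9 - 22/9) = -1/396/63 - 277/(-2) = -1/396*1/63 - 277*(-½) = -1/24948 + 277/2 = 3455297/24948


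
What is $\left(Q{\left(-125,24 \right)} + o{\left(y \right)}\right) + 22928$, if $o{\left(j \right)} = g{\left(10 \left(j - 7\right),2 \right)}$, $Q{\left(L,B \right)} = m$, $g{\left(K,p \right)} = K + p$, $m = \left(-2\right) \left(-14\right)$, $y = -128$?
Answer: $21608$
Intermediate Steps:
$m = 28$
$Q{\left(L,B \right)} = 28$
$o{\left(j \right)} = -68 + 10 j$ ($o{\left(j \right)} = 10 \left(j - 7\right) + 2 = 10 \left(-7 + j\right) + 2 = \left(-70 + 10 j\right) + 2 = -68 + 10 j$)
$\left(Q{\left(-125,24 \right)} + o{\left(y \right)}\right) + 22928 = \left(28 + \left(-68 + 10 \left(-128\right)\right)\right) + 22928 = \left(28 - 1348\right) + 22928 = -1320 + 22928 = 21608$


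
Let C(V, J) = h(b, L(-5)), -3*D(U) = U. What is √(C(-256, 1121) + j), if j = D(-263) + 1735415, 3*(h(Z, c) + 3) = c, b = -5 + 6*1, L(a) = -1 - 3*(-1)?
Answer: √15619503/3 ≈ 1317.4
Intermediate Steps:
L(a) = 2 (L(a) = -1 + 3 = 2)
D(U) = -U/3
b = 1 (b = -5 + 6 = 1)
h(Z, c) = -3 + c/3
C(V, J) = -7/3 (C(V, J) = -3 + (⅓)*2 = -3 + ⅔ = -7/3)
j = 5206508/3 (j = -⅓*(-263) + 1735415 = 263/3 + 1735415 = 5206508/3 ≈ 1.7355e+6)
√(C(-256, 1121) + j) = √(-7/3 + 5206508/3) = √(5206501/3) = √15619503/3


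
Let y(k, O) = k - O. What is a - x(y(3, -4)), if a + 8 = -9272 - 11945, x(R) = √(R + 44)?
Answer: -21225 - √51 ≈ -21232.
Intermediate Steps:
x(R) = √(44 + R)
a = -21225 (a = -8 + (-9272 - 11945) = -8 - 21217 = -21225)
a - x(y(3, -4)) = -21225 - √(44 + (3 - 1*(-4))) = -21225 - √(44 + (3 + 4)) = -21225 - √(44 + 7) = -21225 - √51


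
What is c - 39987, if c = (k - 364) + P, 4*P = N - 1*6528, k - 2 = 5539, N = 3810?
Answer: -70979/2 ≈ -35490.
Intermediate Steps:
k = 5541 (k = 2 + 5539 = 5541)
P = -1359/2 (P = (3810 - 1*6528)/4 = (3810 - 6528)/4 = (¼)*(-2718) = -1359/2 ≈ -679.50)
c = 8995/2 (c = (5541 - 364) - 1359/2 = 5177 - 1359/2 = 8995/2 ≈ 4497.5)
c - 39987 = 8995/2 - 39987 = -70979/2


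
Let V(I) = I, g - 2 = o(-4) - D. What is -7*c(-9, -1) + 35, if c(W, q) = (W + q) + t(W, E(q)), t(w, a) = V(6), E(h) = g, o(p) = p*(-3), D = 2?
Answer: 63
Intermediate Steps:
o(p) = -3*p
g = 12 (g = 2 + (-3*(-4) - 1*2) = 2 + (12 - 2) = 2 + 10 = 12)
E(h) = 12
t(w, a) = 6
c(W, q) = 6 + W + q (c(W, q) = (W + q) + 6 = 6 + W + q)
-7*c(-9, -1) + 35 = -7*(6 - 9 - 1) + 35 = -7*(-4) + 35 = 28 + 35 = 63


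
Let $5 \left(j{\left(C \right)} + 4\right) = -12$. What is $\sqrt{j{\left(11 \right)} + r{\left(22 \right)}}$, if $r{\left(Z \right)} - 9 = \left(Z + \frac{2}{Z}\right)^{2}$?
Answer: $\frac{\sqrt{1484090}}{55} \approx 22.15$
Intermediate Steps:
$j{\left(C \right)} = - \frac{32}{5}$ ($j{\left(C \right)} = -4 + \frac{1}{5} \left(-12\right) = -4 - \frac{12}{5} = - \frac{32}{5}$)
$r{\left(Z \right)} = 9 + \left(Z + \frac{2}{Z}\right)^{2}$
$\sqrt{j{\left(11 \right)} + r{\left(22 \right)}} = \sqrt{- \frac{32}{5} + \left(13 + 22^{2} + \frac{4}{484}\right)} = \sqrt{- \frac{32}{5} + \left(13 + 484 + 4 \cdot \frac{1}{484}\right)} = \sqrt{- \frac{32}{5} + \left(13 + 484 + \frac{1}{121}\right)} = \sqrt{- \frac{32}{5} + \frac{60138}{121}} = \sqrt{\frac{296818}{605}} = \frac{\sqrt{1484090}}{55}$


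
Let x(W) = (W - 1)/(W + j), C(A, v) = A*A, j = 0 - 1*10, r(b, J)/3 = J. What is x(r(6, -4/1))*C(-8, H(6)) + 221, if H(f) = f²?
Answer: 2847/11 ≈ 258.82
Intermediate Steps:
r(b, J) = 3*J
j = -10 (j = 0 - 10 = -10)
C(A, v) = A²
x(W) = (-1 + W)/(-10 + W) (x(W) = (W - 1)/(W - 10) = (-1 + W)/(-10 + W))
x(r(6, -4/1))*C(-8, H(6)) + 221 = ((-1 + 3*(-4/1))/(-10 + 3*(-4/1)))*(-8)² + 221 = ((-1 + 3*(-4*1))/(-10 + 3*(-4*1)))*64 + 221 = ((-1 + 3*(-4))/(-10 + 3*(-4)))*64 + 221 = ((-1 - 12)/(-10 - 12))*64 + 221 = (-13/(-22))*64 + 221 = -1/22*(-13)*64 + 221 = (13/22)*64 + 221 = 416/11 + 221 = 2847/11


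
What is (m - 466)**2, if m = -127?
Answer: 351649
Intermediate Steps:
(m - 466)**2 = (-127 - 466)**2 = (-593)**2 = 351649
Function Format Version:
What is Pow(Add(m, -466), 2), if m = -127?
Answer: 351649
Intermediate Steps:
Pow(Add(m, -466), 2) = Pow(Add(-127, -466), 2) = Pow(-593, 2) = 351649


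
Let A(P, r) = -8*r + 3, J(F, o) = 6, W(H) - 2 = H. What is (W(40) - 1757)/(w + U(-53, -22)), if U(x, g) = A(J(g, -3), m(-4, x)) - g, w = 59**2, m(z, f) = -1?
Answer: -245/502 ≈ -0.48805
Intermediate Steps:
W(H) = 2 + H
A(P, r) = 3 - 8*r
w = 3481
U(x, g) = 11 - g (U(x, g) = (3 - 8*(-1)) - g = (3 + 8) - g = 11 - g)
(W(40) - 1757)/(w + U(-53, -22)) = ((2 + 40) - 1757)/(3481 + (11 - 1*(-22))) = (42 - 1757)/(3481 + (11 + 22)) = -1715/(3481 + 33) = -1715/3514 = -1715*1/3514 = -245/502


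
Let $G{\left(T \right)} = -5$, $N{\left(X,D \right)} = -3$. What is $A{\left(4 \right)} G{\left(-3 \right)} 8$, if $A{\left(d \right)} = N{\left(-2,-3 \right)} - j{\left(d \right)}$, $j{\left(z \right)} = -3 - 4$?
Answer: $-160$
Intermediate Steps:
$j{\left(z \right)} = -7$ ($j{\left(z \right)} = -3 - 4 = -7$)
$A{\left(d \right)} = 4$ ($A{\left(d \right)} = -3 - -7 = -3 + 7 = 4$)
$A{\left(4 \right)} G{\left(-3 \right)} 8 = 4 \left(-5\right) 8 = \left(-20\right) 8 = -160$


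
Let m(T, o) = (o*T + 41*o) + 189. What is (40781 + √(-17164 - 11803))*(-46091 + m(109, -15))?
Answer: -1963686712 - 48152*I*√28967 ≈ -1.9637e+9 - 8.1953e+6*I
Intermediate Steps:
m(T, o) = 189 + 41*o + T*o (m(T, o) = (T*o + 41*o) + 189 = (41*o + T*o) + 189 = 189 + 41*o + T*o)
(40781 + √(-17164 - 11803))*(-46091 + m(109, -15)) = (40781 + √(-17164 - 11803))*(-46091 + (189 + 41*(-15) + 109*(-15))) = (40781 + √(-28967))*(-46091 + (189 - 615 - 1635)) = (40781 + I*√28967)*(-46091 - 2061) = (40781 + I*√28967)*(-48152) = -1963686712 - 48152*I*√28967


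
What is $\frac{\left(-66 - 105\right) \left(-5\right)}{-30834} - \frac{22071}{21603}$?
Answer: $- \frac{25889177}{24670626} \approx -1.0494$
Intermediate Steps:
$\frac{\left(-66 - 105\right) \left(-5\right)}{-30834} - \frac{22071}{21603} = \left(-171\right) \left(-5\right) \left(- \frac{1}{30834}\right) - \frac{7357}{7201} = 855 \left(- \frac{1}{30834}\right) - \frac{7357}{7201} = - \frac{95}{3426} - \frac{7357}{7201} = - \frac{25889177}{24670626}$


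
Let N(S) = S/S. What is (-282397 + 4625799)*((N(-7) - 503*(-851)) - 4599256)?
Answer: -18117207109204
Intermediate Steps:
N(S) = 1
(-282397 + 4625799)*((N(-7) - 503*(-851)) - 4599256) = (-282397 + 4625799)*((1 - 503*(-851)) - 4599256) = 4343402*((1 + 428053) - 4599256) = 4343402*(428054 - 4599256) = 4343402*(-4171202) = -18117207109204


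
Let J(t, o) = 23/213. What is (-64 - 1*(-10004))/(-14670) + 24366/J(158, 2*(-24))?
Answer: 7613645524/33741 ≈ 2.2565e+5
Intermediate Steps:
J(t, o) = 23/213 (J(t, o) = 23*(1/213) = 23/213)
(-64 - 1*(-10004))/(-14670) + 24366/J(158, 2*(-24)) = (-64 - 1*(-10004))/(-14670) + 24366/(23/213) = (-64 + 10004)*(-1/14670) + 24366*(213/23) = 9940*(-1/14670) + 5189958/23 = -994/1467 + 5189958/23 = 7613645524/33741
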